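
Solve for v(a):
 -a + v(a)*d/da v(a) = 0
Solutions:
 v(a) = -sqrt(C1 + a^2)
 v(a) = sqrt(C1 + a^2)


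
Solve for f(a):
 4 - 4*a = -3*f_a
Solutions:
 f(a) = C1 + 2*a^2/3 - 4*a/3


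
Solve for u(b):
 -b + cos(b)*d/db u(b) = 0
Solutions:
 u(b) = C1 + Integral(b/cos(b), b)


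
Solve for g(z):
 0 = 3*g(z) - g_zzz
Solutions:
 g(z) = C3*exp(3^(1/3)*z) + (C1*sin(3^(5/6)*z/2) + C2*cos(3^(5/6)*z/2))*exp(-3^(1/3)*z/2)


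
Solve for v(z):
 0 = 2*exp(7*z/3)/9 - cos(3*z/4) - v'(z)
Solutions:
 v(z) = C1 + 2*exp(7*z/3)/21 - 4*sin(3*z/4)/3


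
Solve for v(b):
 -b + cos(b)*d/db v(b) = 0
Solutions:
 v(b) = C1 + Integral(b/cos(b), b)


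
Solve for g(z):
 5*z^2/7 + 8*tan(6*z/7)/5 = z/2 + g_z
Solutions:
 g(z) = C1 + 5*z^3/21 - z^2/4 - 28*log(cos(6*z/7))/15


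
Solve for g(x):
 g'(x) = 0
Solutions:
 g(x) = C1


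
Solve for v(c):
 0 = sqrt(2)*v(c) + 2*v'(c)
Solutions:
 v(c) = C1*exp(-sqrt(2)*c/2)


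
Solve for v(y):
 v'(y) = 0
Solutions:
 v(y) = C1


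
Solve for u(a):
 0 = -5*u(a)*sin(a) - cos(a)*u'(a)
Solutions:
 u(a) = C1*cos(a)^5


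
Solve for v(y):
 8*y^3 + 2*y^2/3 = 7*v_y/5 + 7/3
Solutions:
 v(y) = C1 + 10*y^4/7 + 10*y^3/63 - 5*y/3


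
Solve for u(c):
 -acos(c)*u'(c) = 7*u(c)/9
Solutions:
 u(c) = C1*exp(-7*Integral(1/acos(c), c)/9)


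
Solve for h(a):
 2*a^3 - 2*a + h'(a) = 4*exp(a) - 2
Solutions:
 h(a) = C1 - a^4/2 + a^2 - 2*a + 4*exp(a)


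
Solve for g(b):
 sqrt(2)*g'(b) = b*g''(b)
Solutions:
 g(b) = C1 + C2*b^(1 + sqrt(2))


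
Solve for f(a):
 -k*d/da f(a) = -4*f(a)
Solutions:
 f(a) = C1*exp(4*a/k)


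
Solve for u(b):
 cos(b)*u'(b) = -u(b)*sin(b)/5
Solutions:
 u(b) = C1*cos(b)^(1/5)


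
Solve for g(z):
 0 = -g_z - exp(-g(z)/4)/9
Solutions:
 g(z) = 4*log(C1 - z/36)


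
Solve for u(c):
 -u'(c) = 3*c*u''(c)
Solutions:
 u(c) = C1 + C2*c^(2/3)


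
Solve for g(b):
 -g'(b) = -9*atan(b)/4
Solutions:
 g(b) = C1 + 9*b*atan(b)/4 - 9*log(b^2 + 1)/8


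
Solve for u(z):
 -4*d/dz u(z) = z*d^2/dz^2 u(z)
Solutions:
 u(z) = C1 + C2/z^3


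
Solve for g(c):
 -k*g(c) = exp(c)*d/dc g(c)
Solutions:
 g(c) = C1*exp(k*exp(-c))


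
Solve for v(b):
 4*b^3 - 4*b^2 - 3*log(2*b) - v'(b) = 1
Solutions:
 v(b) = C1 + b^4 - 4*b^3/3 - 3*b*log(b) - b*log(8) + 2*b


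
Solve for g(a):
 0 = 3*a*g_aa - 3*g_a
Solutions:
 g(a) = C1 + C2*a^2


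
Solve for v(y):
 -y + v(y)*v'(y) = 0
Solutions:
 v(y) = -sqrt(C1 + y^2)
 v(y) = sqrt(C1 + y^2)


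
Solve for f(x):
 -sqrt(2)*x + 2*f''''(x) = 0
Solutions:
 f(x) = C1 + C2*x + C3*x^2 + C4*x^3 + sqrt(2)*x^5/240


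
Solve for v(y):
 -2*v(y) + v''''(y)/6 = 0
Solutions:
 v(y) = C1*exp(-sqrt(2)*3^(1/4)*y) + C2*exp(sqrt(2)*3^(1/4)*y) + C3*sin(sqrt(2)*3^(1/4)*y) + C4*cos(sqrt(2)*3^(1/4)*y)


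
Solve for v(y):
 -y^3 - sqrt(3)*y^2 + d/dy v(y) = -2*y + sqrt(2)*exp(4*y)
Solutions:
 v(y) = C1 + y^4/4 + sqrt(3)*y^3/3 - y^2 + sqrt(2)*exp(4*y)/4


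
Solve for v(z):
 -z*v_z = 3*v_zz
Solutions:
 v(z) = C1 + C2*erf(sqrt(6)*z/6)


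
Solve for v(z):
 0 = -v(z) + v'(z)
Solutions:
 v(z) = C1*exp(z)


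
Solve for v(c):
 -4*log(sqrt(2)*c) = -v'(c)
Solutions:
 v(c) = C1 + 4*c*log(c) - 4*c + c*log(4)


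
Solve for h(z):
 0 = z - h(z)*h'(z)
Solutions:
 h(z) = -sqrt(C1 + z^2)
 h(z) = sqrt(C1 + z^2)


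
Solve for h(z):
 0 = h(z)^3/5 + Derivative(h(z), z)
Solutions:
 h(z) = -sqrt(10)*sqrt(-1/(C1 - z))/2
 h(z) = sqrt(10)*sqrt(-1/(C1 - z))/2


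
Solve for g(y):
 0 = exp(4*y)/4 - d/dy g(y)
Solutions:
 g(y) = C1 + exp(4*y)/16


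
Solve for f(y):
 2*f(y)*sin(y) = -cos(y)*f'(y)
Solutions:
 f(y) = C1*cos(y)^2


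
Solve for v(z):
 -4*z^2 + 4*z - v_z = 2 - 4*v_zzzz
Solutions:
 v(z) = C1 + C4*exp(2^(1/3)*z/2) - 4*z^3/3 + 2*z^2 - 2*z + (C2*sin(2^(1/3)*sqrt(3)*z/4) + C3*cos(2^(1/3)*sqrt(3)*z/4))*exp(-2^(1/3)*z/4)


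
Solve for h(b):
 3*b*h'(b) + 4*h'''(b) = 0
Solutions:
 h(b) = C1 + Integral(C2*airyai(-6^(1/3)*b/2) + C3*airybi(-6^(1/3)*b/2), b)


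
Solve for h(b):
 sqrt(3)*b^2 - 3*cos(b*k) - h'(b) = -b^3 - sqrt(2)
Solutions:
 h(b) = C1 + b^4/4 + sqrt(3)*b^3/3 + sqrt(2)*b - 3*sin(b*k)/k


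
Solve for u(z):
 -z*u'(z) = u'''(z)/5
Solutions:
 u(z) = C1 + Integral(C2*airyai(-5^(1/3)*z) + C3*airybi(-5^(1/3)*z), z)


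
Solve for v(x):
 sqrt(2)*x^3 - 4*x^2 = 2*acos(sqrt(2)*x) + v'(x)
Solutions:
 v(x) = C1 + sqrt(2)*x^4/4 - 4*x^3/3 - 2*x*acos(sqrt(2)*x) + sqrt(2)*sqrt(1 - 2*x^2)


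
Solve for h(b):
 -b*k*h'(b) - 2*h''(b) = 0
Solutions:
 h(b) = Piecewise((-sqrt(pi)*C1*erf(b*sqrt(k)/2)/sqrt(k) - C2, (k > 0) | (k < 0)), (-C1*b - C2, True))


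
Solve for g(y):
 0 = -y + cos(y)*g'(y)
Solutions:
 g(y) = C1 + Integral(y/cos(y), y)


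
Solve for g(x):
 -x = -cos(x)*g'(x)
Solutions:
 g(x) = C1 + Integral(x/cos(x), x)


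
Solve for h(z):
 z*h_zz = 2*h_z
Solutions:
 h(z) = C1 + C2*z^3


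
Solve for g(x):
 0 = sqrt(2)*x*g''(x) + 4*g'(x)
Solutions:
 g(x) = C1 + C2*x^(1 - 2*sqrt(2))


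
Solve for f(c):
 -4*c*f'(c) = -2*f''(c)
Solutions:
 f(c) = C1 + C2*erfi(c)


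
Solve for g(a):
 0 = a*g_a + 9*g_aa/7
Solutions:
 g(a) = C1 + C2*erf(sqrt(14)*a/6)


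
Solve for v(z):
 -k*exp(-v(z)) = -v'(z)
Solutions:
 v(z) = log(C1 + k*z)


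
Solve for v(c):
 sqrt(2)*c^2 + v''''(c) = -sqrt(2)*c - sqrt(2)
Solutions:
 v(c) = C1 + C2*c + C3*c^2 + C4*c^3 - sqrt(2)*c^6/360 - sqrt(2)*c^5/120 - sqrt(2)*c^4/24


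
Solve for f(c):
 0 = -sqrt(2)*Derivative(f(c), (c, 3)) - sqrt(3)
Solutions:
 f(c) = C1 + C2*c + C3*c^2 - sqrt(6)*c^3/12


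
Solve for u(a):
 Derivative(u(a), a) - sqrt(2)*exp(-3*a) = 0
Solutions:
 u(a) = C1 - sqrt(2)*exp(-3*a)/3


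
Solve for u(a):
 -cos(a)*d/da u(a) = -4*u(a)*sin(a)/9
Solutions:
 u(a) = C1/cos(a)^(4/9)


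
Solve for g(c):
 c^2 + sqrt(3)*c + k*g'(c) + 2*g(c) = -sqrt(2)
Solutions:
 g(c) = C1*exp(-2*c/k) - c^2/2 + c*k/2 - sqrt(3)*c/2 - k^2/4 + sqrt(3)*k/4 - sqrt(2)/2


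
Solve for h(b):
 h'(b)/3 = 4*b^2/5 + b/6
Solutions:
 h(b) = C1 + 4*b^3/5 + b^2/4


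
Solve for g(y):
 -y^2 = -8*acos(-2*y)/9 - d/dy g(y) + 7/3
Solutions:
 g(y) = C1 + y^3/3 - 8*y*acos(-2*y)/9 + 7*y/3 - 4*sqrt(1 - 4*y^2)/9


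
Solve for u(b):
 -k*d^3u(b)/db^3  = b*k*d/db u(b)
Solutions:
 u(b) = C1 + Integral(C2*airyai(-b) + C3*airybi(-b), b)


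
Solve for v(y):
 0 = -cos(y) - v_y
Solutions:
 v(y) = C1 - sin(y)


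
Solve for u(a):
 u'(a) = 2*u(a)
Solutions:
 u(a) = C1*exp(2*a)


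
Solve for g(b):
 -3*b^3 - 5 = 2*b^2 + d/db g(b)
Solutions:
 g(b) = C1 - 3*b^4/4 - 2*b^3/3 - 5*b


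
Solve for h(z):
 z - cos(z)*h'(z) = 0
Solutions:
 h(z) = C1 + Integral(z/cos(z), z)


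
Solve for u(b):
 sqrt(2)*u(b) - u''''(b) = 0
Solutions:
 u(b) = C1*exp(-2^(1/8)*b) + C2*exp(2^(1/8)*b) + C3*sin(2^(1/8)*b) + C4*cos(2^(1/8)*b)


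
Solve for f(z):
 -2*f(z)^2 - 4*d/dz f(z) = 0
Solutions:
 f(z) = 2/(C1 + z)


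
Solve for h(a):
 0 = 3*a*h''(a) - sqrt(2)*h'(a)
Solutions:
 h(a) = C1 + C2*a^(sqrt(2)/3 + 1)


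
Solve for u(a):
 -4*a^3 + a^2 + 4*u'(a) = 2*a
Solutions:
 u(a) = C1 + a^4/4 - a^3/12 + a^2/4


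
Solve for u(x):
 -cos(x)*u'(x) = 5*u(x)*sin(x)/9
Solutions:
 u(x) = C1*cos(x)^(5/9)


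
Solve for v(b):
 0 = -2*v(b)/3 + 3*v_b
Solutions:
 v(b) = C1*exp(2*b/9)


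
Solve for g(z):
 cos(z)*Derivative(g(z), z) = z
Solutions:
 g(z) = C1 + Integral(z/cos(z), z)


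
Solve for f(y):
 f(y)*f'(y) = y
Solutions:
 f(y) = -sqrt(C1 + y^2)
 f(y) = sqrt(C1 + y^2)


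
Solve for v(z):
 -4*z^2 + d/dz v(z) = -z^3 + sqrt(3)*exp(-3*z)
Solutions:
 v(z) = C1 - z^4/4 + 4*z^3/3 - sqrt(3)*exp(-3*z)/3


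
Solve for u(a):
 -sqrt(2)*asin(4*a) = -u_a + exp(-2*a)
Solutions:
 u(a) = C1 + sqrt(2)*a*asin(4*a) + sqrt(2)*sqrt(1 - 16*a^2)/4 - exp(-2*a)/2


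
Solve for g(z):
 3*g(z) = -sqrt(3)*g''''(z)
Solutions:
 g(z) = (C1*sin(sqrt(2)*3^(1/8)*z/2) + C2*cos(sqrt(2)*3^(1/8)*z/2))*exp(-sqrt(2)*3^(1/8)*z/2) + (C3*sin(sqrt(2)*3^(1/8)*z/2) + C4*cos(sqrt(2)*3^(1/8)*z/2))*exp(sqrt(2)*3^(1/8)*z/2)


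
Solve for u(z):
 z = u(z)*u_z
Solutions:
 u(z) = -sqrt(C1 + z^2)
 u(z) = sqrt(C1 + z^2)


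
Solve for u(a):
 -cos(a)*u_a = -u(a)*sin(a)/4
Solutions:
 u(a) = C1/cos(a)^(1/4)


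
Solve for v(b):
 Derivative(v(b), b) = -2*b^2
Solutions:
 v(b) = C1 - 2*b^3/3


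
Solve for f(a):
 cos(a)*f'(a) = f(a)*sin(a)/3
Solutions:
 f(a) = C1/cos(a)^(1/3)


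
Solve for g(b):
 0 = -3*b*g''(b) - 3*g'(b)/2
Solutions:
 g(b) = C1 + C2*sqrt(b)


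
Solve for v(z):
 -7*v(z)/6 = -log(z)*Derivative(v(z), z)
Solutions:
 v(z) = C1*exp(7*li(z)/6)


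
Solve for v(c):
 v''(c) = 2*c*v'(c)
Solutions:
 v(c) = C1 + C2*erfi(c)


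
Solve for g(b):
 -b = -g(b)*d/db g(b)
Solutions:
 g(b) = -sqrt(C1 + b^2)
 g(b) = sqrt(C1 + b^2)


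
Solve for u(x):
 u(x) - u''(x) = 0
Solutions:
 u(x) = C1*exp(-x) + C2*exp(x)


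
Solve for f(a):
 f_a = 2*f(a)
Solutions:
 f(a) = C1*exp(2*a)


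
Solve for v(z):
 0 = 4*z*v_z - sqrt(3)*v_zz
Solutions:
 v(z) = C1 + C2*erfi(sqrt(2)*3^(3/4)*z/3)


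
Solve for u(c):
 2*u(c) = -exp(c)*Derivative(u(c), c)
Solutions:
 u(c) = C1*exp(2*exp(-c))


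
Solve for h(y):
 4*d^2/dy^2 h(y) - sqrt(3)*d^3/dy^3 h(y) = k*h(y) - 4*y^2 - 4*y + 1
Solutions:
 h(y) = C1*exp(y*(2^(2/3)*sqrt(3)*(81*k + sqrt((81*k - 128)^2 - 16384) - 128)^(1/3) - 3*2^(2/3)*I*(81*k + sqrt((81*k - 128)^2 - 16384) - 128)^(1/3) + 16*sqrt(3) - 384*2^(1/3)/((-sqrt(3) + 3*I)*(81*k + sqrt((81*k - 128)^2 - 16384) - 128)^(1/3)))/36) + C2*exp(y*(2^(2/3)*sqrt(3)*(81*k + sqrt((81*k - 128)^2 - 16384) - 128)^(1/3) + 3*2^(2/3)*I*(81*k + sqrt((81*k - 128)^2 - 16384) - 128)^(1/3) + 16*sqrt(3) + 384*2^(1/3)/((sqrt(3) + 3*I)*(81*k + sqrt((81*k - 128)^2 - 16384) - 128)^(1/3)))/36) + C3*exp(sqrt(3)*y*(-2^(2/3)*(81*k + sqrt((81*k - 128)^2 - 16384) - 128)^(1/3) + 8 - 32*2^(1/3)/(81*k + sqrt((81*k - 128)^2 - 16384) - 128)^(1/3))/18) + 4*y^2/k + 4*y/k - 1/k + 32/k^2


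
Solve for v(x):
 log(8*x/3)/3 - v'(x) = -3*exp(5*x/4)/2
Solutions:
 v(x) = C1 + x*log(x)/3 + x*(-log(3)/3 - 1/3 + log(2)) + 6*exp(5*x/4)/5


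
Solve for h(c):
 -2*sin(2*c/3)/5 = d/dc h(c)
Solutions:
 h(c) = C1 + 3*cos(2*c/3)/5


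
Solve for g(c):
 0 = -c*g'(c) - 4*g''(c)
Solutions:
 g(c) = C1 + C2*erf(sqrt(2)*c/4)


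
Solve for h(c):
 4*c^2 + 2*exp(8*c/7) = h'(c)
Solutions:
 h(c) = C1 + 4*c^3/3 + 7*exp(8*c/7)/4


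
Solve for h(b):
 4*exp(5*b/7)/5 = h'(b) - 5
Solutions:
 h(b) = C1 + 5*b + 28*exp(5*b/7)/25


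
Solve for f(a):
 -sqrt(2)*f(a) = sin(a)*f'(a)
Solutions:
 f(a) = C1*(cos(a) + 1)^(sqrt(2)/2)/(cos(a) - 1)^(sqrt(2)/2)


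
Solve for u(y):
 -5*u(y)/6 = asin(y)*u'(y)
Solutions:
 u(y) = C1*exp(-5*Integral(1/asin(y), y)/6)


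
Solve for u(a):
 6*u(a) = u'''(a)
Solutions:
 u(a) = C3*exp(6^(1/3)*a) + (C1*sin(2^(1/3)*3^(5/6)*a/2) + C2*cos(2^(1/3)*3^(5/6)*a/2))*exp(-6^(1/3)*a/2)


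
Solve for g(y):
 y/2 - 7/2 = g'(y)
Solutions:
 g(y) = C1 + y^2/4 - 7*y/2


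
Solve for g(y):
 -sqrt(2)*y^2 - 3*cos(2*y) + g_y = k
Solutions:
 g(y) = C1 + k*y + sqrt(2)*y^3/3 + 3*sin(2*y)/2


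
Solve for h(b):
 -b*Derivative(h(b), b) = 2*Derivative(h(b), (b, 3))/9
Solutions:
 h(b) = C1 + Integral(C2*airyai(-6^(2/3)*b/2) + C3*airybi(-6^(2/3)*b/2), b)


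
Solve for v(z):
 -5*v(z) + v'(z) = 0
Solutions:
 v(z) = C1*exp(5*z)


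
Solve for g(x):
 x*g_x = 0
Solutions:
 g(x) = C1


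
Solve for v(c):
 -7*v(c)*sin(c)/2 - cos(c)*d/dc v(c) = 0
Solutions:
 v(c) = C1*cos(c)^(7/2)


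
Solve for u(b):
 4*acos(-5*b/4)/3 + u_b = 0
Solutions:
 u(b) = C1 - 4*b*acos(-5*b/4)/3 - 4*sqrt(16 - 25*b^2)/15


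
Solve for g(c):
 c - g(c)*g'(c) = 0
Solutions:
 g(c) = -sqrt(C1 + c^2)
 g(c) = sqrt(C1 + c^2)


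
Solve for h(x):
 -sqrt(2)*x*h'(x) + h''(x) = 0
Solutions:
 h(x) = C1 + C2*erfi(2^(3/4)*x/2)


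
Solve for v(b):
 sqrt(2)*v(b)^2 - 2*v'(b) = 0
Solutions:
 v(b) = -2/(C1 + sqrt(2)*b)


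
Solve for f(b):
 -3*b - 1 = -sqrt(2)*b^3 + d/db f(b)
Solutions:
 f(b) = C1 + sqrt(2)*b^4/4 - 3*b^2/2 - b


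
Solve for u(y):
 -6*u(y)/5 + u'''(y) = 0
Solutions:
 u(y) = C3*exp(5^(2/3)*6^(1/3)*y/5) + (C1*sin(2^(1/3)*3^(5/6)*5^(2/3)*y/10) + C2*cos(2^(1/3)*3^(5/6)*5^(2/3)*y/10))*exp(-5^(2/3)*6^(1/3)*y/10)


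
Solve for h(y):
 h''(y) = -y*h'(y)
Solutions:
 h(y) = C1 + C2*erf(sqrt(2)*y/2)


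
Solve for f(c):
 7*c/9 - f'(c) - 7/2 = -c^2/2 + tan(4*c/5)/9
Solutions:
 f(c) = C1 + c^3/6 + 7*c^2/18 - 7*c/2 + 5*log(cos(4*c/5))/36


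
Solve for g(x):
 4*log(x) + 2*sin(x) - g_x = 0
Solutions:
 g(x) = C1 + 4*x*log(x) - 4*x - 2*cos(x)


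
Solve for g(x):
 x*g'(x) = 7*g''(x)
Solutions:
 g(x) = C1 + C2*erfi(sqrt(14)*x/14)


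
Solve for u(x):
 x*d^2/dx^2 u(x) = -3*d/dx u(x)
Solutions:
 u(x) = C1 + C2/x^2


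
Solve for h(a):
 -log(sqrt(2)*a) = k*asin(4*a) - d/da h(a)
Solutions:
 h(a) = C1 + a*log(a) - a + a*log(2)/2 + k*(a*asin(4*a) + sqrt(1 - 16*a^2)/4)


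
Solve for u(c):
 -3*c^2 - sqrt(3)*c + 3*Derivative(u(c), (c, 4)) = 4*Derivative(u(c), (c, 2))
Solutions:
 u(c) = C1 + C2*c + C3*exp(-2*sqrt(3)*c/3) + C4*exp(2*sqrt(3)*c/3) - c^4/16 - sqrt(3)*c^3/24 - 9*c^2/16


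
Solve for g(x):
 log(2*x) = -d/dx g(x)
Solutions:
 g(x) = C1 - x*log(x) - x*log(2) + x


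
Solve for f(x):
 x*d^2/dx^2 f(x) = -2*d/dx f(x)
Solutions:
 f(x) = C1 + C2/x


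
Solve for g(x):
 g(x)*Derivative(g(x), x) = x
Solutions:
 g(x) = -sqrt(C1 + x^2)
 g(x) = sqrt(C1 + x^2)


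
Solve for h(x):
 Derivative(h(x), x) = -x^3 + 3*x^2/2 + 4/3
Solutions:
 h(x) = C1 - x^4/4 + x^3/2 + 4*x/3


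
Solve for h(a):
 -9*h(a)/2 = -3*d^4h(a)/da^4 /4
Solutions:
 h(a) = C1*exp(-6^(1/4)*a) + C2*exp(6^(1/4)*a) + C3*sin(6^(1/4)*a) + C4*cos(6^(1/4)*a)


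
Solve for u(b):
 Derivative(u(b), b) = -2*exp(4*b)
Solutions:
 u(b) = C1 - exp(4*b)/2


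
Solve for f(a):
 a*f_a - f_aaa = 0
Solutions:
 f(a) = C1 + Integral(C2*airyai(a) + C3*airybi(a), a)


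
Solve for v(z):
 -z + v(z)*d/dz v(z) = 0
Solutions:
 v(z) = -sqrt(C1 + z^2)
 v(z) = sqrt(C1 + z^2)


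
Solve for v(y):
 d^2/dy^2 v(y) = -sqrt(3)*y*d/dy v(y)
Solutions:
 v(y) = C1 + C2*erf(sqrt(2)*3^(1/4)*y/2)


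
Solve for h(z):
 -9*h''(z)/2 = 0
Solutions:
 h(z) = C1 + C2*z


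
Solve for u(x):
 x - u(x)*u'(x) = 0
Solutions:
 u(x) = -sqrt(C1 + x^2)
 u(x) = sqrt(C1 + x^2)


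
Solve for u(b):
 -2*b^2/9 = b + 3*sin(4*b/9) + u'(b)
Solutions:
 u(b) = C1 - 2*b^3/27 - b^2/2 + 27*cos(4*b/9)/4


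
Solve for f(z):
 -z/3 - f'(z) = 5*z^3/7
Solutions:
 f(z) = C1 - 5*z^4/28 - z^2/6


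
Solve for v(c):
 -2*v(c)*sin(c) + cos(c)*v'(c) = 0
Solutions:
 v(c) = C1/cos(c)^2


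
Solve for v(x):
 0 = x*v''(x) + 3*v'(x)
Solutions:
 v(x) = C1 + C2/x^2


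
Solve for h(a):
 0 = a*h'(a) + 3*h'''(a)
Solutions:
 h(a) = C1 + Integral(C2*airyai(-3^(2/3)*a/3) + C3*airybi(-3^(2/3)*a/3), a)


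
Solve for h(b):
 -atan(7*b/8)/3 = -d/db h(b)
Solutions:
 h(b) = C1 + b*atan(7*b/8)/3 - 4*log(49*b^2 + 64)/21


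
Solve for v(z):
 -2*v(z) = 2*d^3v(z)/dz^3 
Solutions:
 v(z) = C3*exp(-z) + (C1*sin(sqrt(3)*z/2) + C2*cos(sqrt(3)*z/2))*exp(z/2)


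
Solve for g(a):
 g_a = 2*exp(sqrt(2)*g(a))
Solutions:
 g(a) = sqrt(2)*(2*log(-1/(C1 + 2*a)) - log(2))/4


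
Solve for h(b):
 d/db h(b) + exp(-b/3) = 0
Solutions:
 h(b) = C1 + 3*exp(-b/3)


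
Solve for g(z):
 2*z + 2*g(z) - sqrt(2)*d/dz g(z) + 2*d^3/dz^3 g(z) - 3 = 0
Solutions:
 g(z) = C1*exp(3^(1/3)*z*(2^(5/6)*3^(1/3)/(sqrt(3)*sqrt(27 - sqrt(2)) + 9)^(1/3) + 2^(2/3)*(sqrt(3)*sqrt(27 - sqrt(2)) + 9)^(1/3))/12)*sin(3^(1/6)*z*(-3*2^(5/6)/(sqrt(3)*sqrt(27 - sqrt(2)) + 9)^(1/3) + 6^(2/3)*(sqrt(3)*sqrt(27 - sqrt(2)) + 9)^(1/3))/12) + C2*exp(3^(1/3)*z*(2^(5/6)*3^(1/3)/(sqrt(3)*sqrt(27 - sqrt(2)) + 9)^(1/3) + 2^(2/3)*(sqrt(3)*sqrt(27 - sqrt(2)) + 9)^(1/3))/12)*cos(3^(1/6)*z*(-3*2^(5/6)/(sqrt(3)*sqrt(27 - sqrt(2)) + 9)^(1/3) + 6^(2/3)*(sqrt(3)*sqrt(27 - sqrt(2)) + 9)^(1/3))/12) + C3*exp(-3^(1/3)*z*(2^(5/6)*3^(1/3)/(sqrt(3)*sqrt(27 - sqrt(2)) + 9)^(1/3) + 2^(2/3)*(sqrt(3)*sqrt(27 - sqrt(2)) + 9)^(1/3))/6) - z - sqrt(2)/2 + 3/2


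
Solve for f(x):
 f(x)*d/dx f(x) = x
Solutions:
 f(x) = -sqrt(C1 + x^2)
 f(x) = sqrt(C1 + x^2)


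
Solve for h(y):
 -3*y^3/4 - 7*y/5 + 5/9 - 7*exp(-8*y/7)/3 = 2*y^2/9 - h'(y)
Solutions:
 h(y) = C1 + 3*y^4/16 + 2*y^3/27 + 7*y^2/10 - 5*y/9 - 49*exp(-8*y/7)/24


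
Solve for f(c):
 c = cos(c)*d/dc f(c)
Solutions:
 f(c) = C1 + Integral(c/cos(c), c)


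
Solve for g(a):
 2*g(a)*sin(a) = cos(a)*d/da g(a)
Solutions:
 g(a) = C1/cos(a)^2


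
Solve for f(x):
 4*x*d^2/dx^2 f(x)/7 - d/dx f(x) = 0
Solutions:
 f(x) = C1 + C2*x^(11/4)


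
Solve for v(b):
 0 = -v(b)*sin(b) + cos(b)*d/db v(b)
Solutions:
 v(b) = C1/cos(b)


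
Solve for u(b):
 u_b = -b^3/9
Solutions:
 u(b) = C1 - b^4/36


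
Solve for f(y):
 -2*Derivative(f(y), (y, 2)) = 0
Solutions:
 f(y) = C1 + C2*y


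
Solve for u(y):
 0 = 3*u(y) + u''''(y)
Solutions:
 u(y) = (C1*sin(sqrt(2)*3^(1/4)*y/2) + C2*cos(sqrt(2)*3^(1/4)*y/2))*exp(-sqrt(2)*3^(1/4)*y/2) + (C3*sin(sqrt(2)*3^(1/4)*y/2) + C4*cos(sqrt(2)*3^(1/4)*y/2))*exp(sqrt(2)*3^(1/4)*y/2)


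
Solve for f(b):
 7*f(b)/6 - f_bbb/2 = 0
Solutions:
 f(b) = C3*exp(3^(2/3)*7^(1/3)*b/3) + (C1*sin(3^(1/6)*7^(1/3)*b/2) + C2*cos(3^(1/6)*7^(1/3)*b/2))*exp(-3^(2/3)*7^(1/3)*b/6)


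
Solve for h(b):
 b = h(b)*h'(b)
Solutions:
 h(b) = -sqrt(C1 + b^2)
 h(b) = sqrt(C1 + b^2)


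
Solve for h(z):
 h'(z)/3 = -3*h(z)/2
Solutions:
 h(z) = C1*exp(-9*z/2)


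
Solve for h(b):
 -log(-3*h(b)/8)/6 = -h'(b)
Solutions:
 -6*Integral(1/(log(-_y) - 3*log(2) + log(3)), (_y, h(b))) = C1 - b


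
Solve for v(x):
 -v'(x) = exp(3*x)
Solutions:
 v(x) = C1 - exp(3*x)/3


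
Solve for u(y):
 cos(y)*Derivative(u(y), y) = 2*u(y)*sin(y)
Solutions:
 u(y) = C1/cos(y)^2


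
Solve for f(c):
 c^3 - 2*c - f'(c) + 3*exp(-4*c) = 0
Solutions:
 f(c) = C1 + c^4/4 - c^2 - 3*exp(-4*c)/4


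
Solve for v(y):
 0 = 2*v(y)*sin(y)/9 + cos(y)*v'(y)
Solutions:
 v(y) = C1*cos(y)^(2/9)


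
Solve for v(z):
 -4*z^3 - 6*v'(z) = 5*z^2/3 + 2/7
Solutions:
 v(z) = C1 - z^4/6 - 5*z^3/54 - z/21


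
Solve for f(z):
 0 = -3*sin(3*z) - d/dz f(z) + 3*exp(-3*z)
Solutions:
 f(z) = C1 + cos(3*z) - exp(-3*z)


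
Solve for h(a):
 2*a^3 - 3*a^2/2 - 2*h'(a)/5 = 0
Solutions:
 h(a) = C1 + 5*a^4/4 - 5*a^3/4


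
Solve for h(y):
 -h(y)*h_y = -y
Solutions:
 h(y) = -sqrt(C1 + y^2)
 h(y) = sqrt(C1 + y^2)


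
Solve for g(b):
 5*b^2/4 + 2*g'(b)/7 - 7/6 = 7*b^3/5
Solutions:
 g(b) = C1 + 49*b^4/40 - 35*b^3/24 + 49*b/12


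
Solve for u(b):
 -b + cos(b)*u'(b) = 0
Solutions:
 u(b) = C1 + Integral(b/cos(b), b)


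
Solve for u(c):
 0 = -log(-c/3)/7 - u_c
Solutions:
 u(c) = C1 - c*log(-c)/7 + c*(1 + log(3))/7


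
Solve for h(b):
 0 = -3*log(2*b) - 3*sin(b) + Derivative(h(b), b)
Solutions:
 h(b) = C1 + 3*b*log(b) - 3*b + 3*b*log(2) - 3*cos(b)


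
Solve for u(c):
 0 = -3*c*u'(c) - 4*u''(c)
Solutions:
 u(c) = C1 + C2*erf(sqrt(6)*c/4)


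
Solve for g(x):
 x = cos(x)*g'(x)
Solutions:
 g(x) = C1 + Integral(x/cos(x), x)


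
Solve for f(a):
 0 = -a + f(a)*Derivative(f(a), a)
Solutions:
 f(a) = -sqrt(C1 + a^2)
 f(a) = sqrt(C1 + a^2)


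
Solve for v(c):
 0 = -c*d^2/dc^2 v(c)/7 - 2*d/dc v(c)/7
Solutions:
 v(c) = C1 + C2/c


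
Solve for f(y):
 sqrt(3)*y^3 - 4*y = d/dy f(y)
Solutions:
 f(y) = C1 + sqrt(3)*y^4/4 - 2*y^2


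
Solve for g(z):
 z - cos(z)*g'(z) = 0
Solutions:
 g(z) = C1 + Integral(z/cos(z), z)


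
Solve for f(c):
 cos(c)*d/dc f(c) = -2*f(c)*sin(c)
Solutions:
 f(c) = C1*cos(c)^2


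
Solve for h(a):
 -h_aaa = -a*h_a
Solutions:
 h(a) = C1 + Integral(C2*airyai(a) + C3*airybi(a), a)


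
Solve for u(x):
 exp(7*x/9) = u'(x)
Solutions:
 u(x) = C1 + 9*exp(7*x/9)/7


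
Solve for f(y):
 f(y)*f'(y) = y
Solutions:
 f(y) = -sqrt(C1 + y^2)
 f(y) = sqrt(C1 + y^2)


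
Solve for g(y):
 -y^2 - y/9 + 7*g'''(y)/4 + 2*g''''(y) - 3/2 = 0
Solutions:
 g(y) = C1 + C2*y + C3*y^2 + C4*exp(-7*y/8) + y^5/105 - 137*y^4/2646 + 3515*y^3/9261


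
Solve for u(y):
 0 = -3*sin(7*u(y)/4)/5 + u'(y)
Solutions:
 -3*y/5 + 2*log(cos(7*u(y)/4) - 1)/7 - 2*log(cos(7*u(y)/4) + 1)/7 = C1


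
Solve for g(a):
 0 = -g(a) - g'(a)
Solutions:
 g(a) = C1*exp(-a)


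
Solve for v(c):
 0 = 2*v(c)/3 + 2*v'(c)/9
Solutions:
 v(c) = C1*exp(-3*c)


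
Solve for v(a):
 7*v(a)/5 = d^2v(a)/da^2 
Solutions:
 v(a) = C1*exp(-sqrt(35)*a/5) + C2*exp(sqrt(35)*a/5)


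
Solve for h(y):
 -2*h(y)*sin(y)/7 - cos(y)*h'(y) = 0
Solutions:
 h(y) = C1*cos(y)^(2/7)


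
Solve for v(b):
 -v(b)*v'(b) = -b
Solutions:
 v(b) = -sqrt(C1 + b^2)
 v(b) = sqrt(C1 + b^2)


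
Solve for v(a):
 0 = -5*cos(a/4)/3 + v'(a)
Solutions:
 v(a) = C1 + 20*sin(a/4)/3


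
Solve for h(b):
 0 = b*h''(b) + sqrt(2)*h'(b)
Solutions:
 h(b) = C1 + C2*b^(1 - sqrt(2))


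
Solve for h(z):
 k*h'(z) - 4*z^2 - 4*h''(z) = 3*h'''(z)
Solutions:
 h(z) = C1 + C2*exp(z*(sqrt(3*k + 4) - 2)/3) + C3*exp(-z*(sqrt(3*k + 4) + 2)/3) + 4*z^3/(3*k) + 16*z^2/k^2 + 24*z/k^2 + 128*z/k^3


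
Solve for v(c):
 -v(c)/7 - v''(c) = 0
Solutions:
 v(c) = C1*sin(sqrt(7)*c/7) + C2*cos(sqrt(7)*c/7)


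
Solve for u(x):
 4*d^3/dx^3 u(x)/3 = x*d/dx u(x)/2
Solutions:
 u(x) = C1 + Integral(C2*airyai(3^(1/3)*x/2) + C3*airybi(3^(1/3)*x/2), x)


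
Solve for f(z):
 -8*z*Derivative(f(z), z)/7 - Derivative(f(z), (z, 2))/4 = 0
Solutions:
 f(z) = C1 + C2*erf(4*sqrt(7)*z/7)


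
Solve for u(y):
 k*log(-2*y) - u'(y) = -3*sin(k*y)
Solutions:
 u(y) = C1 + k*y*(log(-y) - 1) + k*y*log(2) + 3*Piecewise((-cos(k*y)/k, Ne(k, 0)), (0, True))


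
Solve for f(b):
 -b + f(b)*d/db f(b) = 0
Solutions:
 f(b) = -sqrt(C1 + b^2)
 f(b) = sqrt(C1 + b^2)


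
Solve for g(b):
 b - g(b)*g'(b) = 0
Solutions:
 g(b) = -sqrt(C1 + b^2)
 g(b) = sqrt(C1 + b^2)


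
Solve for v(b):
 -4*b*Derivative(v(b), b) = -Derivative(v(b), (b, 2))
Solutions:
 v(b) = C1 + C2*erfi(sqrt(2)*b)


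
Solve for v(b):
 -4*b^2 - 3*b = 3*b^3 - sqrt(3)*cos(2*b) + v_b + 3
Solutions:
 v(b) = C1 - 3*b^4/4 - 4*b^3/3 - 3*b^2/2 - 3*b + sqrt(3)*sin(2*b)/2


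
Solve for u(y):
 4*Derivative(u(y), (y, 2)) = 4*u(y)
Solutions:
 u(y) = C1*exp(-y) + C2*exp(y)


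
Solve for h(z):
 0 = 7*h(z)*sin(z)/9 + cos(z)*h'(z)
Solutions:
 h(z) = C1*cos(z)^(7/9)


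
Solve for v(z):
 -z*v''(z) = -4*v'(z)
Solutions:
 v(z) = C1 + C2*z^5


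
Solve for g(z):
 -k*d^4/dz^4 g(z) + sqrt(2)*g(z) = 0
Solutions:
 g(z) = C1*exp(-2^(1/8)*z*(1/k)^(1/4)) + C2*exp(2^(1/8)*z*(1/k)^(1/4)) + C3*exp(-2^(1/8)*I*z*(1/k)^(1/4)) + C4*exp(2^(1/8)*I*z*(1/k)^(1/4))


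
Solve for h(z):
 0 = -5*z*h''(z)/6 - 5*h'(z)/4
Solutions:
 h(z) = C1 + C2/sqrt(z)


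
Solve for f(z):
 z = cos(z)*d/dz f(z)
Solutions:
 f(z) = C1 + Integral(z/cos(z), z)


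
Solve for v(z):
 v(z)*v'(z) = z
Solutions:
 v(z) = -sqrt(C1 + z^2)
 v(z) = sqrt(C1 + z^2)


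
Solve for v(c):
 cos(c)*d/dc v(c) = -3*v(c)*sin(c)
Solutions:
 v(c) = C1*cos(c)^3


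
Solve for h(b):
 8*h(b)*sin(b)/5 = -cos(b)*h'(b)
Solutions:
 h(b) = C1*cos(b)^(8/5)


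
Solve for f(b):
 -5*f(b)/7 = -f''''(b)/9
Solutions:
 f(b) = C1*exp(-sqrt(3)*5^(1/4)*7^(3/4)*b/7) + C2*exp(sqrt(3)*5^(1/4)*7^(3/4)*b/7) + C3*sin(sqrt(3)*5^(1/4)*7^(3/4)*b/7) + C4*cos(sqrt(3)*5^(1/4)*7^(3/4)*b/7)


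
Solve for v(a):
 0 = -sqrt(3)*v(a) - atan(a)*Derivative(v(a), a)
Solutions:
 v(a) = C1*exp(-sqrt(3)*Integral(1/atan(a), a))


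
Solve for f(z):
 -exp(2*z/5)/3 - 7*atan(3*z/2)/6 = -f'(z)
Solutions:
 f(z) = C1 + 7*z*atan(3*z/2)/6 + 5*exp(2*z/5)/6 - 7*log(9*z^2 + 4)/18


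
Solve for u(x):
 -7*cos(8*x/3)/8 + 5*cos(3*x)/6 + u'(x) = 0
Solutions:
 u(x) = C1 + 21*sin(8*x/3)/64 - 5*sin(3*x)/18


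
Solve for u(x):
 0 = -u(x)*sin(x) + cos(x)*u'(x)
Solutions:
 u(x) = C1/cos(x)


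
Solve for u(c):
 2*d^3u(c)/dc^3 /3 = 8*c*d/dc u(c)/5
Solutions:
 u(c) = C1 + Integral(C2*airyai(12^(1/3)*5^(2/3)*c/5) + C3*airybi(12^(1/3)*5^(2/3)*c/5), c)


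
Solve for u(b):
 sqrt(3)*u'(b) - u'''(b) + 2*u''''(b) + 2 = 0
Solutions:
 u(b) = C1 + C2*exp(b*((-1 + sqrt(-1 + (-1 + 54*sqrt(3))^2) + 54*sqrt(3))^(-1/3) + 2 + (-1 + sqrt(-1 + (-1 + 54*sqrt(3))^2) + 54*sqrt(3))^(1/3))/12)*sin(sqrt(3)*b*(-(-1 + sqrt(-1 + (-1 + 54*sqrt(3))^2) + 54*sqrt(3))^(1/3) + (-1 + sqrt(-1 + (-1 + 54*sqrt(3))^2) + 54*sqrt(3))^(-1/3))/12) + C3*exp(b*((-1 + sqrt(-1 + (-1 + 54*sqrt(3))^2) + 54*sqrt(3))^(-1/3) + 2 + (-1 + sqrt(-1 + (-1 + 54*sqrt(3))^2) + 54*sqrt(3))^(1/3))/12)*cos(sqrt(3)*b*(-(-1 + sqrt(-1 + (-1 + 54*sqrt(3))^2) + 54*sqrt(3))^(1/3) + (-1 + sqrt(-1 + (-1 + 54*sqrt(3))^2) + 54*sqrt(3))^(-1/3))/12) + C4*exp(b*(-(-1 + sqrt(-1 + (-1 + 54*sqrt(3))^2) + 54*sqrt(3))^(1/3) - 1/(-1 + sqrt(-1 + (-1 + 54*sqrt(3))^2) + 54*sqrt(3))^(1/3) + 1)/6) - 2*sqrt(3)*b/3


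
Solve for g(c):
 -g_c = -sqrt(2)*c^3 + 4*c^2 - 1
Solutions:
 g(c) = C1 + sqrt(2)*c^4/4 - 4*c^3/3 + c


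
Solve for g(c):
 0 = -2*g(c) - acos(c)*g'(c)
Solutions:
 g(c) = C1*exp(-2*Integral(1/acos(c), c))


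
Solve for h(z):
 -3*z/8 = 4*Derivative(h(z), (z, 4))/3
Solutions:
 h(z) = C1 + C2*z + C3*z^2 + C4*z^3 - 3*z^5/1280


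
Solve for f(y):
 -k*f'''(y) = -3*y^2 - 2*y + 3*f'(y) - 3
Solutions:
 f(y) = C1 + C2*exp(-sqrt(3)*y*sqrt(-1/k)) + C3*exp(sqrt(3)*y*sqrt(-1/k)) - 2*k*y/3 + y^3/3 + y^2/3 + y


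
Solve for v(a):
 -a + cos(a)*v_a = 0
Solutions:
 v(a) = C1 + Integral(a/cos(a), a)


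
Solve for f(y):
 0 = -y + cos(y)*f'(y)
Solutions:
 f(y) = C1 + Integral(y/cos(y), y)


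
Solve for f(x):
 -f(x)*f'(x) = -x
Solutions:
 f(x) = -sqrt(C1 + x^2)
 f(x) = sqrt(C1 + x^2)


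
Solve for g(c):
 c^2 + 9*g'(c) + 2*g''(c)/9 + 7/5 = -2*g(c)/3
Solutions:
 g(c) = C1*exp(c*(-81 + sqrt(6513))/4) + C2*exp(-c*(sqrt(6513) + 81)/4) - 3*c^2/2 + 81*c/2 - 10957/20


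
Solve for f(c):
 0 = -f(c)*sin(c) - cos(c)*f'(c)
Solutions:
 f(c) = C1*cos(c)


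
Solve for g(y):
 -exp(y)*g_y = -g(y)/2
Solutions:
 g(y) = C1*exp(-exp(-y)/2)


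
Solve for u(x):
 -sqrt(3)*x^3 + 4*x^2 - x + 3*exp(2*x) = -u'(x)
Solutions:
 u(x) = C1 + sqrt(3)*x^4/4 - 4*x^3/3 + x^2/2 - 3*exp(2*x)/2


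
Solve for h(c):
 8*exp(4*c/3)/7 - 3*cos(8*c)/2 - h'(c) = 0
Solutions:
 h(c) = C1 + 6*exp(4*c/3)/7 - 3*sin(8*c)/16


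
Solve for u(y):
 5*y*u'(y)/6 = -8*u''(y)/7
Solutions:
 u(y) = C1 + C2*erf(sqrt(210)*y/24)


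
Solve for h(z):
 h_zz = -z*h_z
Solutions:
 h(z) = C1 + C2*erf(sqrt(2)*z/2)


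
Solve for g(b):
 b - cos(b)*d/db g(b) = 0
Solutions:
 g(b) = C1 + Integral(b/cos(b), b)


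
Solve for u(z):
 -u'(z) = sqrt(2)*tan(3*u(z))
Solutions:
 u(z) = -asin(C1*exp(-3*sqrt(2)*z))/3 + pi/3
 u(z) = asin(C1*exp(-3*sqrt(2)*z))/3


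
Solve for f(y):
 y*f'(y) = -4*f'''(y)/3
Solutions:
 f(y) = C1 + Integral(C2*airyai(-6^(1/3)*y/2) + C3*airybi(-6^(1/3)*y/2), y)


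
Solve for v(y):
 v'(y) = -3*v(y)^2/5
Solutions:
 v(y) = 5/(C1 + 3*y)


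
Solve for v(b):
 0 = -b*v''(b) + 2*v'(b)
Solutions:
 v(b) = C1 + C2*b^3


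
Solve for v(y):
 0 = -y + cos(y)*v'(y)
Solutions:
 v(y) = C1 + Integral(y/cos(y), y)


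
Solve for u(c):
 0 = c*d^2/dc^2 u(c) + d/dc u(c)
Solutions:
 u(c) = C1 + C2*log(c)


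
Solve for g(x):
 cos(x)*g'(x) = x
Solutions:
 g(x) = C1 + Integral(x/cos(x), x)


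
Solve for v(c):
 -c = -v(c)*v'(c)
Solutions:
 v(c) = -sqrt(C1 + c^2)
 v(c) = sqrt(C1 + c^2)


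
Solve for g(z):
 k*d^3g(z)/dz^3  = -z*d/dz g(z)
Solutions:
 g(z) = C1 + Integral(C2*airyai(z*(-1/k)^(1/3)) + C3*airybi(z*(-1/k)^(1/3)), z)


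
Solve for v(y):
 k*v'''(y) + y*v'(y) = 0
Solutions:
 v(y) = C1 + Integral(C2*airyai(y*(-1/k)^(1/3)) + C3*airybi(y*(-1/k)^(1/3)), y)


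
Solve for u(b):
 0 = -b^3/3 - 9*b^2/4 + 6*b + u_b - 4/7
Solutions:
 u(b) = C1 + b^4/12 + 3*b^3/4 - 3*b^2 + 4*b/7


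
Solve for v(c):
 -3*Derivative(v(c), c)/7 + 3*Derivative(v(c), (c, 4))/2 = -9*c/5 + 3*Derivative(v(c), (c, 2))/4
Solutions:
 v(c) = C1 + C2*exp(-c*(7*252^(1/3)/(sqrt(1002) + 36)^(1/3) + 294^(1/3)*(sqrt(1002) + 36)^(1/3))/84)*sin(3^(1/6)*c*(-3^(2/3)*98^(1/3)*(sqrt(1002) + 36)^(1/3) + 21*28^(1/3)/(sqrt(1002) + 36)^(1/3))/84) + C3*exp(-c*(7*252^(1/3)/(sqrt(1002) + 36)^(1/3) + 294^(1/3)*(sqrt(1002) + 36)^(1/3))/84)*cos(3^(1/6)*c*(-3^(2/3)*98^(1/3)*(sqrt(1002) + 36)^(1/3) + 21*28^(1/3)/(sqrt(1002) + 36)^(1/3))/84) + C4*exp(c*(7*252^(1/3)/(sqrt(1002) + 36)^(1/3) + 294^(1/3)*(sqrt(1002) + 36)^(1/3))/42) + 21*c^2/10 - 147*c/20


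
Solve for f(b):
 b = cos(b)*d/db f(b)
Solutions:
 f(b) = C1 + Integral(b/cos(b), b)


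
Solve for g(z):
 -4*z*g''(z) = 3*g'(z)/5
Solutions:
 g(z) = C1 + C2*z^(17/20)


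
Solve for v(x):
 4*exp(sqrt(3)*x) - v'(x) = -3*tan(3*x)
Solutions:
 v(x) = C1 + 4*sqrt(3)*exp(sqrt(3)*x)/3 - log(cos(3*x))


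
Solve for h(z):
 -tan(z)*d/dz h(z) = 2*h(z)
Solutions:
 h(z) = C1/sin(z)^2


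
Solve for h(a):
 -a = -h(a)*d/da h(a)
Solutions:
 h(a) = -sqrt(C1 + a^2)
 h(a) = sqrt(C1 + a^2)


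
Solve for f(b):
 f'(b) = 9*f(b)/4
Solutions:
 f(b) = C1*exp(9*b/4)


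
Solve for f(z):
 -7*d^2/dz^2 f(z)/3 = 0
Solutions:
 f(z) = C1 + C2*z


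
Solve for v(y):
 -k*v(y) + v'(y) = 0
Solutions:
 v(y) = C1*exp(k*y)


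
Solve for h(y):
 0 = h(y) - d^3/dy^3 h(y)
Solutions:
 h(y) = C3*exp(y) + (C1*sin(sqrt(3)*y/2) + C2*cos(sqrt(3)*y/2))*exp(-y/2)


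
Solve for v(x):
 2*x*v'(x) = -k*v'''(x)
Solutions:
 v(x) = C1 + Integral(C2*airyai(2^(1/3)*x*(-1/k)^(1/3)) + C3*airybi(2^(1/3)*x*(-1/k)^(1/3)), x)


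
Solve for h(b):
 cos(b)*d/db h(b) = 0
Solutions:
 h(b) = C1


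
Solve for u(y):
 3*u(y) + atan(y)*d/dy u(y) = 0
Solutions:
 u(y) = C1*exp(-3*Integral(1/atan(y), y))


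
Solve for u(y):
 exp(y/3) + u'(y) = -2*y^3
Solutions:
 u(y) = C1 - y^4/2 - 3*exp(y/3)


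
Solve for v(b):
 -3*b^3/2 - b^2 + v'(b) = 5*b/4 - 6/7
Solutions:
 v(b) = C1 + 3*b^4/8 + b^3/3 + 5*b^2/8 - 6*b/7


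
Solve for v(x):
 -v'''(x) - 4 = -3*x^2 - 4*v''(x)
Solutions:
 v(x) = C1 + C2*x + C3*exp(4*x) - x^4/16 - x^3/16 + 29*x^2/64


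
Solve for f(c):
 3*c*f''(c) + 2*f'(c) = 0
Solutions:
 f(c) = C1 + C2*c^(1/3)


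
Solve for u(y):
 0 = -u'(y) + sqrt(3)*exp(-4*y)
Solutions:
 u(y) = C1 - sqrt(3)*exp(-4*y)/4


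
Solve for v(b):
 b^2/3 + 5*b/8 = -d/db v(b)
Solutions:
 v(b) = C1 - b^3/9 - 5*b^2/16


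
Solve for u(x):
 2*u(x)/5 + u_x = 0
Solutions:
 u(x) = C1*exp(-2*x/5)


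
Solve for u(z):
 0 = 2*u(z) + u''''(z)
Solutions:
 u(z) = (C1*sin(2^(3/4)*z/2) + C2*cos(2^(3/4)*z/2))*exp(-2^(3/4)*z/2) + (C3*sin(2^(3/4)*z/2) + C4*cos(2^(3/4)*z/2))*exp(2^(3/4)*z/2)


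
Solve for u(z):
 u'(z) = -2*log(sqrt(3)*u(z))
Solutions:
 Integral(1/(2*log(_y) + log(3)), (_y, u(z))) = C1 - z


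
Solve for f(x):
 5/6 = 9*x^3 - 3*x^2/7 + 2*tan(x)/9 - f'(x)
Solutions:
 f(x) = C1 + 9*x^4/4 - x^3/7 - 5*x/6 - 2*log(cos(x))/9


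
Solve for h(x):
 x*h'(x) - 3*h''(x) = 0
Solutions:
 h(x) = C1 + C2*erfi(sqrt(6)*x/6)


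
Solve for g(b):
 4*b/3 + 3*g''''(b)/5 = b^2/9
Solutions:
 g(b) = C1 + C2*b + C3*b^2 + C4*b^3 + b^6/1944 - b^5/54


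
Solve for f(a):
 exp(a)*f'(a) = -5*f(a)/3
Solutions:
 f(a) = C1*exp(5*exp(-a)/3)


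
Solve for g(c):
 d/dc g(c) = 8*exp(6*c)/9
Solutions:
 g(c) = C1 + 4*exp(6*c)/27


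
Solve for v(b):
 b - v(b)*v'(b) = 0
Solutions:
 v(b) = -sqrt(C1 + b^2)
 v(b) = sqrt(C1 + b^2)


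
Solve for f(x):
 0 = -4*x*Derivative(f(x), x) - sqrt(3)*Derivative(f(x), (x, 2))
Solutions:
 f(x) = C1 + C2*erf(sqrt(2)*3^(3/4)*x/3)


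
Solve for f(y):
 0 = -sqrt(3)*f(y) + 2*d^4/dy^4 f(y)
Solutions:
 f(y) = C1*exp(-2^(3/4)*3^(1/8)*y/2) + C2*exp(2^(3/4)*3^(1/8)*y/2) + C3*sin(2^(3/4)*3^(1/8)*y/2) + C4*cos(2^(3/4)*3^(1/8)*y/2)


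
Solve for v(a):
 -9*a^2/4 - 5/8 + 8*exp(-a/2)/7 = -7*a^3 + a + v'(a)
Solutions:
 v(a) = C1 + 7*a^4/4 - 3*a^3/4 - a^2/2 - 5*a/8 - 16*exp(-a/2)/7


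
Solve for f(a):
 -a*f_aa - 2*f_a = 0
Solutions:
 f(a) = C1 + C2/a


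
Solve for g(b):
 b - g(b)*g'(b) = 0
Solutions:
 g(b) = -sqrt(C1 + b^2)
 g(b) = sqrt(C1 + b^2)


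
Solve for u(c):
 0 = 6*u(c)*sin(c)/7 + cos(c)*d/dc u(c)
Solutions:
 u(c) = C1*cos(c)^(6/7)


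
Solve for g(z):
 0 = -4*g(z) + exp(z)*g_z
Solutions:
 g(z) = C1*exp(-4*exp(-z))


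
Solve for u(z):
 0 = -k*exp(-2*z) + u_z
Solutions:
 u(z) = C1 - k*exp(-2*z)/2


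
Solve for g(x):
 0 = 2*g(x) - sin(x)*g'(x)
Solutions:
 g(x) = C1*(cos(x) - 1)/(cos(x) + 1)


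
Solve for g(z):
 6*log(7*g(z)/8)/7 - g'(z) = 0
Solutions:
 7*Integral(1/(-log(_y) - log(7) + 3*log(2)), (_y, g(z)))/6 = C1 - z


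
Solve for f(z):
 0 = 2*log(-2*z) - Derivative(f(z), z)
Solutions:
 f(z) = C1 + 2*z*log(-z) + 2*z*(-1 + log(2))


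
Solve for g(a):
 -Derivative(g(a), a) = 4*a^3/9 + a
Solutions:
 g(a) = C1 - a^4/9 - a^2/2


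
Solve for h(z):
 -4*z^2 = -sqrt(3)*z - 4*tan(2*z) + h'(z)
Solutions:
 h(z) = C1 - 4*z^3/3 + sqrt(3)*z^2/2 - 2*log(cos(2*z))


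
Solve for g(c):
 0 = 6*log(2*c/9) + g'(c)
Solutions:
 g(c) = C1 - 6*c*log(c) + 6*c + c*log(531441/64)


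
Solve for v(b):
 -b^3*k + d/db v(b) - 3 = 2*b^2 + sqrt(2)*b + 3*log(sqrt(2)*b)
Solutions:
 v(b) = C1 + b^4*k/4 + 2*b^3/3 + sqrt(2)*b^2/2 + 3*b*log(b) + 3*b*log(2)/2


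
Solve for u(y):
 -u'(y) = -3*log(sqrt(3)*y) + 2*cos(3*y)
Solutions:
 u(y) = C1 + 3*y*log(y) - 3*y + 3*y*log(3)/2 - 2*sin(3*y)/3


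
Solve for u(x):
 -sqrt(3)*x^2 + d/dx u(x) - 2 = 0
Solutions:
 u(x) = C1 + sqrt(3)*x^3/3 + 2*x


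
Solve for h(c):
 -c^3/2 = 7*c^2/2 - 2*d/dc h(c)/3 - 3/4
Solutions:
 h(c) = C1 + 3*c^4/16 + 7*c^3/4 - 9*c/8


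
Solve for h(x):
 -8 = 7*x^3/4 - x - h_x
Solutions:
 h(x) = C1 + 7*x^4/16 - x^2/2 + 8*x


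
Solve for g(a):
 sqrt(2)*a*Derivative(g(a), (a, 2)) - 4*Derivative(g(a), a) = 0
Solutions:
 g(a) = C1 + C2*a^(1 + 2*sqrt(2))


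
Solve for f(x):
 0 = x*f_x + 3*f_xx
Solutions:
 f(x) = C1 + C2*erf(sqrt(6)*x/6)


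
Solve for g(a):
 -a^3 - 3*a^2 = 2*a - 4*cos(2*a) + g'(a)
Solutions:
 g(a) = C1 - a^4/4 - a^3 - a^2 + 2*sin(2*a)


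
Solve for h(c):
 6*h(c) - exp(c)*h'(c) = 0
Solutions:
 h(c) = C1*exp(-6*exp(-c))


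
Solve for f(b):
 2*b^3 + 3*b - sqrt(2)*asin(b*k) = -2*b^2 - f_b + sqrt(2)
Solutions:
 f(b) = C1 - b^4/2 - 2*b^3/3 - 3*b^2/2 + sqrt(2)*b + sqrt(2)*Piecewise((b*asin(b*k) + sqrt(-b^2*k^2 + 1)/k, Ne(k, 0)), (0, True))


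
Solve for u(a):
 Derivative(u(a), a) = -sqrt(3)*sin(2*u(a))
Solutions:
 u(a) = pi - acos((-C1 - exp(4*sqrt(3)*a))/(C1 - exp(4*sqrt(3)*a)))/2
 u(a) = acos((-C1 - exp(4*sqrt(3)*a))/(C1 - exp(4*sqrt(3)*a)))/2


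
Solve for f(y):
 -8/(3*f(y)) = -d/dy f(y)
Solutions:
 f(y) = -sqrt(C1 + 48*y)/3
 f(y) = sqrt(C1 + 48*y)/3


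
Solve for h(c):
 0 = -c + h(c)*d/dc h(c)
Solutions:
 h(c) = -sqrt(C1 + c^2)
 h(c) = sqrt(C1 + c^2)


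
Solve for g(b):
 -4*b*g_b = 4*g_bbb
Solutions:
 g(b) = C1 + Integral(C2*airyai(-b) + C3*airybi(-b), b)


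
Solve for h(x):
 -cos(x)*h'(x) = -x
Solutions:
 h(x) = C1 + Integral(x/cos(x), x)


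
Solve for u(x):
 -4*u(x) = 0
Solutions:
 u(x) = 0


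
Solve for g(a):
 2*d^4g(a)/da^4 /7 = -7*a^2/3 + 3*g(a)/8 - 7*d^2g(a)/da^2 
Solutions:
 g(a) = C1*exp(-a*sqrt(-49 + sqrt(2422))/2) + C2*exp(a*sqrt(-49 + sqrt(2422))/2) + C3*sin(a*sqrt(49 + sqrt(2422))/2) + C4*cos(a*sqrt(49 + sqrt(2422))/2) + 56*a^2/9 + 6272/27


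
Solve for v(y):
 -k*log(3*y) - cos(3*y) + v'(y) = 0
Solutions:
 v(y) = C1 + k*y*(log(y) - 1) + k*y*log(3) + sin(3*y)/3


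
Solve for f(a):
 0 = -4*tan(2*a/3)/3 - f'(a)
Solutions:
 f(a) = C1 + 2*log(cos(2*a/3))


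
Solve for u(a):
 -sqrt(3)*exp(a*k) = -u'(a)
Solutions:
 u(a) = C1 + sqrt(3)*exp(a*k)/k


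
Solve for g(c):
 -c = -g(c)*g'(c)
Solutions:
 g(c) = -sqrt(C1 + c^2)
 g(c) = sqrt(C1 + c^2)


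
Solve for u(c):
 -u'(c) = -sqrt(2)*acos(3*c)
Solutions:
 u(c) = C1 + sqrt(2)*(c*acos(3*c) - sqrt(1 - 9*c^2)/3)


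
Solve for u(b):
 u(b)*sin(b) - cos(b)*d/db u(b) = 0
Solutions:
 u(b) = C1/cos(b)


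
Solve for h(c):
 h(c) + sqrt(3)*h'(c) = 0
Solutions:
 h(c) = C1*exp(-sqrt(3)*c/3)


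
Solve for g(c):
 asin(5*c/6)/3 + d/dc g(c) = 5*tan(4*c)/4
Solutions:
 g(c) = C1 - c*asin(5*c/6)/3 - sqrt(36 - 25*c^2)/15 - 5*log(cos(4*c))/16


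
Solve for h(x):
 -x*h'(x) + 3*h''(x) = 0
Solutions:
 h(x) = C1 + C2*erfi(sqrt(6)*x/6)


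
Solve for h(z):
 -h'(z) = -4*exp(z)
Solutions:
 h(z) = C1 + 4*exp(z)


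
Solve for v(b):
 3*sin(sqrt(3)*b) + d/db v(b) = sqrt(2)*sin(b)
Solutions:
 v(b) = C1 - sqrt(2)*cos(b) + sqrt(3)*cos(sqrt(3)*b)


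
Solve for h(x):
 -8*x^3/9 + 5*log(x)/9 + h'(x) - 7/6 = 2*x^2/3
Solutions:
 h(x) = C1 + 2*x^4/9 + 2*x^3/9 - 5*x*log(x)/9 + 31*x/18


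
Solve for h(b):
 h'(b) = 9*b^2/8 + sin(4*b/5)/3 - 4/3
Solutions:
 h(b) = C1 + 3*b^3/8 - 4*b/3 - 5*cos(4*b/5)/12


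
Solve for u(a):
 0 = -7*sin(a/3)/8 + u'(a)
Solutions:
 u(a) = C1 - 21*cos(a/3)/8


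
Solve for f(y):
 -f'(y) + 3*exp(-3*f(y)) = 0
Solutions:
 f(y) = log(C1 + 9*y)/3
 f(y) = log((-3^(1/3) - 3^(5/6)*I)*(C1 + 3*y)^(1/3)/2)
 f(y) = log((-3^(1/3) + 3^(5/6)*I)*(C1 + 3*y)^(1/3)/2)


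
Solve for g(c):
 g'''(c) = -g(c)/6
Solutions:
 g(c) = C3*exp(-6^(2/3)*c/6) + (C1*sin(2^(2/3)*3^(1/6)*c/4) + C2*cos(2^(2/3)*3^(1/6)*c/4))*exp(6^(2/3)*c/12)


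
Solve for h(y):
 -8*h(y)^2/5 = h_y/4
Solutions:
 h(y) = 5/(C1 + 32*y)


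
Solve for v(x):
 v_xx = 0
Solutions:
 v(x) = C1 + C2*x


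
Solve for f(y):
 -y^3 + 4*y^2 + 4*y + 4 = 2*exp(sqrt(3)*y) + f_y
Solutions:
 f(y) = C1 - y^4/4 + 4*y^3/3 + 2*y^2 + 4*y - 2*sqrt(3)*exp(sqrt(3)*y)/3


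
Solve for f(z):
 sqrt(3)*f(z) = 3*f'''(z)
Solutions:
 f(z) = C3*exp(3^(5/6)*z/3) + (C1*sin(3^(1/3)*z/2) + C2*cos(3^(1/3)*z/2))*exp(-3^(5/6)*z/6)


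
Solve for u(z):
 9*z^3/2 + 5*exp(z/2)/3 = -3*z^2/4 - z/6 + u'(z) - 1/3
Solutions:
 u(z) = C1 + 9*z^4/8 + z^3/4 + z^2/12 + z/3 + 10*exp(z/2)/3


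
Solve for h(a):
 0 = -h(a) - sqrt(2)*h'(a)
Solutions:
 h(a) = C1*exp(-sqrt(2)*a/2)


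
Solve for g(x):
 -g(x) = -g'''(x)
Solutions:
 g(x) = C3*exp(x) + (C1*sin(sqrt(3)*x/2) + C2*cos(sqrt(3)*x/2))*exp(-x/2)


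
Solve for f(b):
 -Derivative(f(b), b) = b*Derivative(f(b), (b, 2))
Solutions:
 f(b) = C1 + C2*log(b)


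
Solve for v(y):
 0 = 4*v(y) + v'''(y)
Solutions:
 v(y) = C3*exp(-2^(2/3)*y) + (C1*sin(2^(2/3)*sqrt(3)*y/2) + C2*cos(2^(2/3)*sqrt(3)*y/2))*exp(2^(2/3)*y/2)


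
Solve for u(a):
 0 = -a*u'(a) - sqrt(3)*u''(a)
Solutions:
 u(a) = C1 + C2*erf(sqrt(2)*3^(3/4)*a/6)


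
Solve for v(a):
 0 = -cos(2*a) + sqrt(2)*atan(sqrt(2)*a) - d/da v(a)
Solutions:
 v(a) = C1 + sqrt(2)*(a*atan(sqrt(2)*a) - sqrt(2)*log(2*a^2 + 1)/4) - sin(2*a)/2


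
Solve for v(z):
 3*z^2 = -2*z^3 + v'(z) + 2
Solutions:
 v(z) = C1 + z^4/2 + z^3 - 2*z
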